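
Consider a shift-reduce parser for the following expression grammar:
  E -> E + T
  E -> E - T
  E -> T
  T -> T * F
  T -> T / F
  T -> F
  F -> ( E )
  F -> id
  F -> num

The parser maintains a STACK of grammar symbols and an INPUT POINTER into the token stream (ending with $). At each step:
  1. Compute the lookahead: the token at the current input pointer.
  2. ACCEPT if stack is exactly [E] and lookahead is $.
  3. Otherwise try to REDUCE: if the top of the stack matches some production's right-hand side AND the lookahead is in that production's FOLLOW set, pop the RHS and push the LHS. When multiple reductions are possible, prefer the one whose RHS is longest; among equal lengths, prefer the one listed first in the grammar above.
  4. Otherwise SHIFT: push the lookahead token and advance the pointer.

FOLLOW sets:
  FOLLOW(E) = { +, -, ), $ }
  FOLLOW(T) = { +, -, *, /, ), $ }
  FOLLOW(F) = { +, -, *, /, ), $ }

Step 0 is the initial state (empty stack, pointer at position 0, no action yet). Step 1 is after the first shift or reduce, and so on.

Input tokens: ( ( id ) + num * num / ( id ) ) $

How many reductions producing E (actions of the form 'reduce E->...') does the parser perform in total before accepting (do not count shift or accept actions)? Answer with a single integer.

Answer: 5

Derivation:
Step 1: shift (. Stack=[(] ptr=1 lookahead=( remaining=[( id ) + num * num / ( id ) ) $]
Step 2: shift (. Stack=[( (] ptr=2 lookahead=id remaining=[id ) + num * num / ( id ) ) $]
Step 3: shift id. Stack=[( ( id] ptr=3 lookahead=) remaining=[) + num * num / ( id ) ) $]
Step 4: reduce F->id. Stack=[( ( F] ptr=3 lookahead=) remaining=[) + num * num / ( id ) ) $]
Step 5: reduce T->F. Stack=[( ( T] ptr=3 lookahead=) remaining=[) + num * num / ( id ) ) $]
Step 6: reduce E->T. Stack=[( ( E] ptr=3 lookahead=) remaining=[) + num * num / ( id ) ) $]
Step 7: shift ). Stack=[( ( E )] ptr=4 lookahead=+ remaining=[+ num * num / ( id ) ) $]
Step 8: reduce F->( E ). Stack=[( F] ptr=4 lookahead=+ remaining=[+ num * num / ( id ) ) $]
Step 9: reduce T->F. Stack=[( T] ptr=4 lookahead=+ remaining=[+ num * num / ( id ) ) $]
Step 10: reduce E->T. Stack=[( E] ptr=4 lookahead=+ remaining=[+ num * num / ( id ) ) $]
Step 11: shift +. Stack=[( E +] ptr=5 lookahead=num remaining=[num * num / ( id ) ) $]
Step 12: shift num. Stack=[( E + num] ptr=6 lookahead=* remaining=[* num / ( id ) ) $]
Step 13: reduce F->num. Stack=[( E + F] ptr=6 lookahead=* remaining=[* num / ( id ) ) $]
Step 14: reduce T->F. Stack=[( E + T] ptr=6 lookahead=* remaining=[* num / ( id ) ) $]
Step 15: shift *. Stack=[( E + T *] ptr=7 lookahead=num remaining=[num / ( id ) ) $]
Step 16: shift num. Stack=[( E + T * num] ptr=8 lookahead=/ remaining=[/ ( id ) ) $]
Step 17: reduce F->num. Stack=[( E + T * F] ptr=8 lookahead=/ remaining=[/ ( id ) ) $]
Step 18: reduce T->T * F. Stack=[( E + T] ptr=8 lookahead=/ remaining=[/ ( id ) ) $]
Step 19: shift /. Stack=[( E + T /] ptr=9 lookahead=( remaining=[( id ) ) $]
Step 20: shift (. Stack=[( E + T / (] ptr=10 lookahead=id remaining=[id ) ) $]
Step 21: shift id. Stack=[( E + T / ( id] ptr=11 lookahead=) remaining=[) ) $]
Step 22: reduce F->id. Stack=[( E + T / ( F] ptr=11 lookahead=) remaining=[) ) $]
Step 23: reduce T->F. Stack=[( E + T / ( T] ptr=11 lookahead=) remaining=[) ) $]
Step 24: reduce E->T. Stack=[( E + T / ( E] ptr=11 lookahead=) remaining=[) ) $]
Step 25: shift ). Stack=[( E + T / ( E )] ptr=12 lookahead=) remaining=[) $]
Step 26: reduce F->( E ). Stack=[( E + T / F] ptr=12 lookahead=) remaining=[) $]
Step 27: reduce T->T / F. Stack=[( E + T] ptr=12 lookahead=) remaining=[) $]
Step 28: reduce E->E + T. Stack=[( E] ptr=12 lookahead=) remaining=[) $]
Step 29: shift ). Stack=[( E )] ptr=13 lookahead=$ remaining=[$]
Step 30: reduce F->( E ). Stack=[F] ptr=13 lookahead=$ remaining=[$]
Step 31: reduce T->F. Stack=[T] ptr=13 lookahead=$ remaining=[$]
Step 32: reduce E->T. Stack=[E] ptr=13 lookahead=$ remaining=[$]
Step 33: accept. Stack=[E] ptr=13 lookahead=$ remaining=[$]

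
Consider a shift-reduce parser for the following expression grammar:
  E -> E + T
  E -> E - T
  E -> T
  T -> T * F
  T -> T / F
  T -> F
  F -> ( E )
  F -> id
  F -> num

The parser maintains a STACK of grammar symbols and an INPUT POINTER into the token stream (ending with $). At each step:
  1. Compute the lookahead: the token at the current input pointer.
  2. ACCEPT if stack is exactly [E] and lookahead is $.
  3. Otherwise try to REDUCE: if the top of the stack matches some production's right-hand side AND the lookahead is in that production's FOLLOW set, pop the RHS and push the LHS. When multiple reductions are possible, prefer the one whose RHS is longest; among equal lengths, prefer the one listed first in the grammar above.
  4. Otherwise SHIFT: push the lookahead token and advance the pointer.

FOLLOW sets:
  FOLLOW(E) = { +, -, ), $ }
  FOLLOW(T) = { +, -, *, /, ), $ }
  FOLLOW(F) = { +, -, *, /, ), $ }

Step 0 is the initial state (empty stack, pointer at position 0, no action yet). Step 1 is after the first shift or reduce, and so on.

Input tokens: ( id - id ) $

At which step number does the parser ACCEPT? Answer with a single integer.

Step 1: shift (. Stack=[(] ptr=1 lookahead=id remaining=[id - id ) $]
Step 2: shift id. Stack=[( id] ptr=2 lookahead=- remaining=[- id ) $]
Step 3: reduce F->id. Stack=[( F] ptr=2 lookahead=- remaining=[- id ) $]
Step 4: reduce T->F. Stack=[( T] ptr=2 lookahead=- remaining=[- id ) $]
Step 5: reduce E->T. Stack=[( E] ptr=2 lookahead=- remaining=[- id ) $]
Step 6: shift -. Stack=[( E -] ptr=3 lookahead=id remaining=[id ) $]
Step 7: shift id. Stack=[( E - id] ptr=4 lookahead=) remaining=[) $]
Step 8: reduce F->id. Stack=[( E - F] ptr=4 lookahead=) remaining=[) $]
Step 9: reduce T->F. Stack=[( E - T] ptr=4 lookahead=) remaining=[) $]
Step 10: reduce E->E - T. Stack=[( E] ptr=4 lookahead=) remaining=[) $]
Step 11: shift ). Stack=[( E )] ptr=5 lookahead=$ remaining=[$]
Step 12: reduce F->( E ). Stack=[F] ptr=5 lookahead=$ remaining=[$]
Step 13: reduce T->F. Stack=[T] ptr=5 lookahead=$ remaining=[$]
Step 14: reduce E->T. Stack=[E] ptr=5 lookahead=$ remaining=[$]
Step 15: accept. Stack=[E] ptr=5 lookahead=$ remaining=[$]

Answer: 15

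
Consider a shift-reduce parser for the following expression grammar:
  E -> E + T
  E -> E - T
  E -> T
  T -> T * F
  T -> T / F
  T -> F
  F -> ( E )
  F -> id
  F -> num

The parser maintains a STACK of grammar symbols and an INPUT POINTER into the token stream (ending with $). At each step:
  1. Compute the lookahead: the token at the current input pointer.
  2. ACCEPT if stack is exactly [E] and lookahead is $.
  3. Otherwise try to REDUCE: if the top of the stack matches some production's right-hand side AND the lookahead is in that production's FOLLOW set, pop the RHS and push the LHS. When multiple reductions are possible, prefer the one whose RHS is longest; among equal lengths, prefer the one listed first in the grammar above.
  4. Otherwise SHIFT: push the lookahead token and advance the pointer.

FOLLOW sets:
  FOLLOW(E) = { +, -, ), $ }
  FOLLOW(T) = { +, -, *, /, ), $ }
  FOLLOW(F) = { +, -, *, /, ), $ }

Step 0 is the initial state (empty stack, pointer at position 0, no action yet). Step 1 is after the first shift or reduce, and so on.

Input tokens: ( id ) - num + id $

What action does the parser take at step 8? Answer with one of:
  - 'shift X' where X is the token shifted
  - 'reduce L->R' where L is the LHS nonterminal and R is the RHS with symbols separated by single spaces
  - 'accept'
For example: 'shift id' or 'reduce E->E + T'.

Answer: reduce T->F

Derivation:
Step 1: shift (. Stack=[(] ptr=1 lookahead=id remaining=[id ) - num + id $]
Step 2: shift id. Stack=[( id] ptr=2 lookahead=) remaining=[) - num + id $]
Step 3: reduce F->id. Stack=[( F] ptr=2 lookahead=) remaining=[) - num + id $]
Step 4: reduce T->F. Stack=[( T] ptr=2 lookahead=) remaining=[) - num + id $]
Step 5: reduce E->T. Stack=[( E] ptr=2 lookahead=) remaining=[) - num + id $]
Step 6: shift ). Stack=[( E )] ptr=3 lookahead=- remaining=[- num + id $]
Step 7: reduce F->( E ). Stack=[F] ptr=3 lookahead=- remaining=[- num + id $]
Step 8: reduce T->F. Stack=[T] ptr=3 lookahead=- remaining=[- num + id $]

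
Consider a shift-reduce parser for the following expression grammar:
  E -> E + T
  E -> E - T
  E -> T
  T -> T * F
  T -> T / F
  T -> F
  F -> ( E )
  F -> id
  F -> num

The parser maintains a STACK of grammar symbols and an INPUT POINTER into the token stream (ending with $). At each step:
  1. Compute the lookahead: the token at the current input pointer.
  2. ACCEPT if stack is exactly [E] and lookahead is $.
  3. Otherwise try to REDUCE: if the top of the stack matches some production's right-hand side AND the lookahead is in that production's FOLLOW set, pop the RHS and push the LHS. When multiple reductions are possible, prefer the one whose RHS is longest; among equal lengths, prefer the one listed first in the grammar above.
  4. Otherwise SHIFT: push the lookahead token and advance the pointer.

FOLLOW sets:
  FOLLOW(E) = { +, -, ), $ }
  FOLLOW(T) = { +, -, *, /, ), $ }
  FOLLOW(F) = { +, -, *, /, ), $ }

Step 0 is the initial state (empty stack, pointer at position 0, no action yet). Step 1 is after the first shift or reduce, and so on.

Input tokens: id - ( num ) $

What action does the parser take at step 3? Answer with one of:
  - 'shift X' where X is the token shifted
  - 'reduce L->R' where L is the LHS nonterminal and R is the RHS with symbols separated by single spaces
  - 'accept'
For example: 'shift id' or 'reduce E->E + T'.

Step 1: shift id. Stack=[id] ptr=1 lookahead=- remaining=[- ( num ) $]
Step 2: reduce F->id. Stack=[F] ptr=1 lookahead=- remaining=[- ( num ) $]
Step 3: reduce T->F. Stack=[T] ptr=1 lookahead=- remaining=[- ( num ) $]

Answer: reduce T->F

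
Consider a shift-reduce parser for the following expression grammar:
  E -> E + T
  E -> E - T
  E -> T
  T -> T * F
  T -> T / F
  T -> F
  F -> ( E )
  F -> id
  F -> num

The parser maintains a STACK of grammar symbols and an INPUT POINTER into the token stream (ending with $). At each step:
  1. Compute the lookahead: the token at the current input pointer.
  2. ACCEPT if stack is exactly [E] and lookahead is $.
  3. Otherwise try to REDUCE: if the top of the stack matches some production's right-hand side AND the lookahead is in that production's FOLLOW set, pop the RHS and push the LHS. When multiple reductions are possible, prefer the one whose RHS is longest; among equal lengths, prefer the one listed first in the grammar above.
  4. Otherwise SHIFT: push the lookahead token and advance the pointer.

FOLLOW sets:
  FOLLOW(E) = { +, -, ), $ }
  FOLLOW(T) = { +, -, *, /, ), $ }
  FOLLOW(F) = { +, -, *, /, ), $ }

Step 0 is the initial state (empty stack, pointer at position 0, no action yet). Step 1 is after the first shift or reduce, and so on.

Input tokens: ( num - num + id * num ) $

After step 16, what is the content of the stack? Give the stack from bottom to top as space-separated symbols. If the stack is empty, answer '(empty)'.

Step 1: shift (. Stack=[(] ptr=1 lookahead=num remaining=[num - num + id * num ) $]
Step 2: shift num. Stack=[( num] ptr=2 lookahead=- remaining=[- num + id * num ) $]
Step 3: reduce F->num. Stack=[( F] ptr=2 lookahead=- remaining=[- num + id * num ) $]
Step 4: reduce T->F. Stack=[( T] ptr=2 lookahead=- remaining=[- num + id * num ) $]
Step 5: reduce E->T. Stack=[( E] ptr=2 lookahead=- remaining=[- num + id * num ) $]
Step 6: shift -. Stack=[( E -] ptr=3 lookahead=num remaining=[num + id * num ) $]
Step 7: shift num. Stack=[( E - num] ptr=4 lookahead=+ remaining=[+ id * num ) $]
Step 8: reduce F->num. Stack=[( E - F] ptr=4 lookahead=+ remaining=[+ id * num ) $]
Step 9: reduce T->F. Stack=[( E - T] ptr=4 lookahead=+ remaining=[+ id * num ) $]
Step 10: reduce E->E - T. Stack=[( E] ptr=4 lookahead=+ remaining=[+ id * num ) $]
Step 11: shift +. Stack=[( E +] ptr=5 lookahead=id remaining=[id * num ) $]
Step 12: shift id. Stack=[( E + id] ptr=6 lookahead=* remaining=[* num ) $]
Step 13: reduce F->id. Stack=[( E + F] ptr=6 lookahead=* remaining=[* num ) $]
Step 14: reduce T->F. Stack=[( E + T] ptr=6 lookahead=* remaining=[* num ) $]
Step 15: shift *. Stack=[( E + T *] ptr=7 lookahead=num remaining=[num ) $]
Step 16: shift num. Stack=[( E + T * num] ptr=8 lookahead=) remaining=[) $]

Answer: ( E + T * num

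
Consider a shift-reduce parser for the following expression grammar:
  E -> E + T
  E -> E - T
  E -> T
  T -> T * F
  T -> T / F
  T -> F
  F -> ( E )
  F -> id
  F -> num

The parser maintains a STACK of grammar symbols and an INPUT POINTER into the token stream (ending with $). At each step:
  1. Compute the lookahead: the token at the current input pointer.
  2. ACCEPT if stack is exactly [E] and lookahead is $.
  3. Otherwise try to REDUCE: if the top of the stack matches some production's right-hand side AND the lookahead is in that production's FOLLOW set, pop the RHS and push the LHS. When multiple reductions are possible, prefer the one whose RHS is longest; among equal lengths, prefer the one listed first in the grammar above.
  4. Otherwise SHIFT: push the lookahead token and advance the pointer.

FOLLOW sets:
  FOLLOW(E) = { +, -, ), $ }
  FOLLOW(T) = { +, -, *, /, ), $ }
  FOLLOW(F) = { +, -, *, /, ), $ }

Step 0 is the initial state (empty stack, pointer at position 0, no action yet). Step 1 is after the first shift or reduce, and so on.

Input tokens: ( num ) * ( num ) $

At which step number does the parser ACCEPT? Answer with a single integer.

Step 1: shift (. Stack=[(] ptr=1 lookahead=num remaining=[num ) * ( num ) $]
Step 2: shift num. Stack=[( num] ptr=2 lookahead=) remaining=[) * ( num ) $]
Step 3: reduce F->num. Stack=[( F] ptr=2 lookahead=) remaining=[) * ( num ) $]
Step 4: reduce T->F. Stack=[( T] ptr=2 lookahead=) remaining=[) * ( num ) $]
Step 5: reduce E->T. Stack=[( E] ptr=2 lookahead=) remaining=[) * ( num ) $]
Step 6: shift ). Stack=[( E )] ptr=3 lookahead=* remaining=[* ( num ) $]
Step 7: reduce F->( E ). Stack=[F] ptr=3 lookahead=* remaining=[* ( num ) $]
Step 8: reduce T->F. Stack=[T] ptr=3 lookahead=* remaining=[* ( num ) $]
Step 9: shift *. Stack=[T *] ptr=4 lookahead=( remaining=[( num ) $]
Step 10: shift (. Stack=[T * (] ptr=5 lookahead=num remaining=[num ) $]
Step 11: shift num. Stack=[T * ( num] ptr=6 lookahead=) remaining=[) $]
Step 12: reduce F->num. Stack=[T * ( F] ptr=6 lookahead=) remaining=[) $]
Step 13: reduce T->F. Stack=[T * ( T] ptr=6 lookahead=) remaining=[) $]
Step 14: reduce E->T. Stack=[T * ( E] ptr=6 lookahead=) remaining=[) $]
Step 15: shift ). Stack=[T * ( E )] ptr=7 lookahead=$ remaining=[$]
Step 16: reduce F->( E ). Stack=[T * F] ptr=7 lookahead=$ remaining=[$]
Step 17: reduce T->T * F. Stack=[T] ptr=7 lookahead=$ remaining=[$]
Step 18: reduce E->T. Stack=[E] ptr=7 lookahead=$ remaining=[$]
Step 19: accept. Stack=[E] ptr=7 lookahead=$ remaining=[$]

Answer: 19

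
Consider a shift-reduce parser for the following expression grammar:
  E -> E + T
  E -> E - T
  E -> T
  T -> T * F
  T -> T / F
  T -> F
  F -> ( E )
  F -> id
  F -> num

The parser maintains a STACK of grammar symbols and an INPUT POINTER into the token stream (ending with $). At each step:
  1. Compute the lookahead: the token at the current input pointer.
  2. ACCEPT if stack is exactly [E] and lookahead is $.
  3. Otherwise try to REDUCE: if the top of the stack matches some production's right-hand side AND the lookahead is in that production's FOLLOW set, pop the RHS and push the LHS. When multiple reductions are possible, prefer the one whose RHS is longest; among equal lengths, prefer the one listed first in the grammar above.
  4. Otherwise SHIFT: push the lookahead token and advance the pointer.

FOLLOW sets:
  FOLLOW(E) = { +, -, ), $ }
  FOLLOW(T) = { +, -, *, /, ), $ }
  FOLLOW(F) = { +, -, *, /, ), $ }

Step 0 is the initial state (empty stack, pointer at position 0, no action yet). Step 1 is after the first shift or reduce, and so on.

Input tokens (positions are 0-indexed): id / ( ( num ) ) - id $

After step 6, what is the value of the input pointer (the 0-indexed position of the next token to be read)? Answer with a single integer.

Answer: 4

Derivation:
Step 1: shift id. Stack=[id] ptr=1 lookahead=/ remaining=[/ ( ( num ) ) - id $]
Step 2: reduce F->id. Stack=[F] ptr=1 lookahead=/ remaining=[/ ( ( num ) ) - id $]
Step 3: reduce T->F. Stack=[T] ptr=1 lookahead=/ remaining=[/ ( ( num ) ) - id $]
Step 4: shift /. Stack=[T /] ptr=2 lookahead=( remaining=[( ( num ) ) - id $]
Step 5: shift (. Stack=[T / (] ptr=3 lookahead=( remaining=[( num ) ) - id $]
Step 6: shift (. Stack=[T / ( (] ptr=4 lookahead=num remaining=[num ) ) - id $]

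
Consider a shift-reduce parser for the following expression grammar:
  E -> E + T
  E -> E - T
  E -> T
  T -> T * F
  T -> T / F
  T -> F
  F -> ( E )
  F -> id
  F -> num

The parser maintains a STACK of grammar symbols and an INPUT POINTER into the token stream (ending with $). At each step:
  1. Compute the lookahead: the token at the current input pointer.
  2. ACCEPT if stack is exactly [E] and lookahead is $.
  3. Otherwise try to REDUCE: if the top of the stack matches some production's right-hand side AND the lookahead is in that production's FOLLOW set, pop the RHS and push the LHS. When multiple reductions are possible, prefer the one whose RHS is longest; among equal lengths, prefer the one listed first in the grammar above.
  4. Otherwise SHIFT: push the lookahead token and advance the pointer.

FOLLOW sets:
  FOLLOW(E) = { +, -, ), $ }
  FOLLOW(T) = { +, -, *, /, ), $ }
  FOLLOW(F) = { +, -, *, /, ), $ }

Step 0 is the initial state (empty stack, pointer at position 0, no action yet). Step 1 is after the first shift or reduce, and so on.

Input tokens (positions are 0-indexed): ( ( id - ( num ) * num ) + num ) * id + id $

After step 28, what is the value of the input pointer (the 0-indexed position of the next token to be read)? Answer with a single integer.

Step 1: shift (. Stack=[(] ptr=1 lookahead=( remaining=[( id - ( num ) * num ) + num ) * id + id $]
Step 2: shift (. Stack=[( (] ptr=2 lookahead=id remaining=[id - ( num ) * num ) + num ) * id + id $]
Step 3: shift id. Stack=[( ( id] ptr=3 lookahead=- remaining=[- ( num ) * num ) + num ) * id + id $]
Step 4: reduce F->id. Stack=[( ( F] ptr=3 lookahead=- remaining=[- ( num ) * num ) + num ) * id + id $]
Step 5: reduce T->F. Stack=[( ( T] ptr=3 lookahead=- remaining=[- ( num ) * num ) + num ) * id + id $]
Step 6: reduce E->T. Stack=[( ( E] ptr=3 lookahead=- remaining=[- ( num ) * num ) + num ) * id + id $]
Step 7: shift -. Stack=[( ( E -] ptr=4 lookahead=( remaining=[( num ) * num ) + num ) * id + id $]
Step 8: shift (. Stack=[( ( E - (] ptr=5 lookahead=num remaining=[num ) * num ) + num ) * id + id $]
Step 9: shift num. Stack=[( ( E - ( num] ptr=6 lookahead=) remaining=[) * num ) + num ) * id + id $]
Step 10: reduce F->num. Stack=[( ( E - ( F] ptr=6 lookahead=) remaining=[) * num ) + num ) * id + id $]
Step 11: reduce T->F. Stack=[( ( E - ( T] ptr=6 lookahead=) remaining=[) * num ) + num ) * id + id $]
Step 12: reduce E->T. Stack=[( ( E - ( E] ptr=6 lookahead=) remaining=[) * num ) + num ) * id + id $]
Step 13: shift ). Stack=[( ( E - ( E )] ptr=7 lookahead=* remaining=[* num ) + num ) * id + id $]
Step 14: reduce F->( E ). Stack=[( ( E - F] ptr=7 lookahead=* remaining=[* num ) + num ) * id + id $]
Step 15: reduce T->F. Stack=[( ( E - T] ptr=7 lookahead=* remaining=[* num ) + num ) * id + id $]
Step 16: shift *. Stack=[( ( E - T *] ptr=8 lookahead=num remaining=[num ) + num ) * id + id $]
Step 17: shift num. Stack=[( ( E - T * num] ptr=9 lookahead=) remaining=[) + num ) * id + id $]
Step 18: reduce F->num. Stack=[( ( E - T * F] ptr=9 lookahead=) remaining=[) + num ) * id + id $]
Step 19: reduce T->T * F. Stack=[( ( E - T] ptr=9 lookahead=) remaining=[) + num ) * id + id $]
Step 20: reduce E->E - T. Stack=[( ( E] ptr=9 lookahead=) remaining=[) + num ) * id + id $]
Step 21: shift ). Stack=[( ( E )] ptr=10 lookahead=+ remaining=[+ num ) * id + id $]
Step 22: reduce F->( E ). Stack=[( F] ptr=10 lookahead=+ remaining=[+ num ) * id + id $]
Step 23: reduce T->F. Stack=[( T] ptr=10 lookahead=+ remaining=[+ num ) * id + id $]
Step 24: reduce E->T. Stack=[( E] ptr=10 lookahead=+ remaining=[+ num ) * id + id $]
Step 25: shift +. Stack=[( E +] ptr=11 lookahead=num remaining=[num ) * id + id $]
Step 26: shift num. Stack=[( E + num] ptr=12 lookahead=) remaining=[) * id + id $]
Step 27: reduce F->num. Stack=[( E + F] ptr=12 lookahead=) remaining=[) * id + id $]
Step 28: reduce T->F. Stack=[( E + T] ptr=12 lookahead=) remaining=[) * id + id $]

Answer: 12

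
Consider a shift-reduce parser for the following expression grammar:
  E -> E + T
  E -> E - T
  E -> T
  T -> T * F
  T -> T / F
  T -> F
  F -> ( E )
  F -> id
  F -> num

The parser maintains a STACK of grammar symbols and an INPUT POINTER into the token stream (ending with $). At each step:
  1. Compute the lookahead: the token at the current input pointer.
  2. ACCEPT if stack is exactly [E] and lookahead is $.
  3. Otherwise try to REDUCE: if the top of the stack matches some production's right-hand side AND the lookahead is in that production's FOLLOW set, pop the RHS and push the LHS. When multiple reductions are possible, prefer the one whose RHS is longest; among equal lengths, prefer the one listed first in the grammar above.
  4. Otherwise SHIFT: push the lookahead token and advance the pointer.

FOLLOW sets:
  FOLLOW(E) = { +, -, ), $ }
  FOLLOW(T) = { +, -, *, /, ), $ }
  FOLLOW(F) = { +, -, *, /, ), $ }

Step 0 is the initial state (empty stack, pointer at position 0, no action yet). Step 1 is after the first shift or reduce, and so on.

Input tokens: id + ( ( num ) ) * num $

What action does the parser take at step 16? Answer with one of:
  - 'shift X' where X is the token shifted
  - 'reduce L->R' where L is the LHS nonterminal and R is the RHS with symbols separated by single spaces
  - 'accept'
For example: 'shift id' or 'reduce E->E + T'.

Answer: shift )

Derivation:
Step 1: shift id. Stack=[id] ptr=1 lookahead=+ remaining=[+ ( ( num ) ) * num $]
Step 2: reduce F->id. Stack=[F] ptr=1 lookahead=+ remaining=[+ ( ( num ) ) * num $]
Step 3: reduce T->F. Stack=[T] ptr=1 lookahead=+ remaining=[+ ( ( num ) ) * num $]
Step 4: reduce E->T. Stack=[E] ptr=1 lookahead=+ remaining=[+ ( ( num ) ) * num $]
Step 5: shift +. Stack=[E +] ptr=2 lookahead=( remaining=[( ( num ) ) * num $]
Step 6: shift (. Stack=[E + (] ptr=3 lookahead=( remaining=[( num ) ) * num $]
Step 7: shift (. Stack=[E + ( (] ptr=4 lookahead=num remaining=[num ) ) * num $]
Step 8: shift num. Stack=[E + ( ( num] ptr=5 lookahead=) remaining=[) ) * num $]
Step 9: reduce F->num. Stack=[E + ( ( F] ptr=5 lookahead=) remaining=[) ) * num $]
Step 10: reduce T->F. Stack=[E + ( ( T] ptr=5 lookahead=) remaining=[) ) * num $]
Step 11: reduce E->T. Stack=[E + ( ( E] ptr=5 lookahead=) remaining=[) ) * num $]
Step 12: shift ). Stack=[E + ( ( E )] ptr=6 lookahead=) remaining=[) * num $]
Step 13: reduce F->( E ). Stack=[E + ( F] ptr=6 lookahead=) remaining=[) * num $]
Step 14: reduce T->F. Stack=[E + ( T] ptr=6 lookahead=) remaining=[) * num $]
Step 15: reduce E->T. Stack=[E + ( E] ptr=6 lookahead=) remaining=[) * num $]
Step 16: shift ). Stack=[E + ( E )] ptr=7 lookahead=* remaining=[* num $]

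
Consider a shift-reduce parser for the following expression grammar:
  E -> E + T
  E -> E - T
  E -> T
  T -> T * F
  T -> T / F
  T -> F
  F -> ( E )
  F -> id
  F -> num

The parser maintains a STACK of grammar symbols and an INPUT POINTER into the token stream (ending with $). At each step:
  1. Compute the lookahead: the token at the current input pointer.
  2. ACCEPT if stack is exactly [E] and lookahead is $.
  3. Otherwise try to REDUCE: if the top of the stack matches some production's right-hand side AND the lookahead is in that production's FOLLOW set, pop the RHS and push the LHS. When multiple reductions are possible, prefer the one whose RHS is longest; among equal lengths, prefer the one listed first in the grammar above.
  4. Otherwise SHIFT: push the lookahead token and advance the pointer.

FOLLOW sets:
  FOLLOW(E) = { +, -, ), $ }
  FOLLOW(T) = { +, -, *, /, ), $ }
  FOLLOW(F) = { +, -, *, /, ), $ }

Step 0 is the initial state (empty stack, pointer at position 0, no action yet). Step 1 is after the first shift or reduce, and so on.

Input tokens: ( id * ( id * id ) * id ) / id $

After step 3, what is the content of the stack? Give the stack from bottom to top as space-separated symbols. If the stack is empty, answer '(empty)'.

Step 1: shift (. Stack=[(] ptr=1 lookahead=id remaining=[id * ( id * id ) * id ) / id $]
Step 2: shift id. Stack=[( id] ptr=2 lookahead=* remaining=[* ( id * id ) * id ) / id $]
Step 3: reduce F->id. Stack=[( F] ptr=2 lookahead=* remaining=[* ( id * id ) * id ) / id $]

Answer: ( F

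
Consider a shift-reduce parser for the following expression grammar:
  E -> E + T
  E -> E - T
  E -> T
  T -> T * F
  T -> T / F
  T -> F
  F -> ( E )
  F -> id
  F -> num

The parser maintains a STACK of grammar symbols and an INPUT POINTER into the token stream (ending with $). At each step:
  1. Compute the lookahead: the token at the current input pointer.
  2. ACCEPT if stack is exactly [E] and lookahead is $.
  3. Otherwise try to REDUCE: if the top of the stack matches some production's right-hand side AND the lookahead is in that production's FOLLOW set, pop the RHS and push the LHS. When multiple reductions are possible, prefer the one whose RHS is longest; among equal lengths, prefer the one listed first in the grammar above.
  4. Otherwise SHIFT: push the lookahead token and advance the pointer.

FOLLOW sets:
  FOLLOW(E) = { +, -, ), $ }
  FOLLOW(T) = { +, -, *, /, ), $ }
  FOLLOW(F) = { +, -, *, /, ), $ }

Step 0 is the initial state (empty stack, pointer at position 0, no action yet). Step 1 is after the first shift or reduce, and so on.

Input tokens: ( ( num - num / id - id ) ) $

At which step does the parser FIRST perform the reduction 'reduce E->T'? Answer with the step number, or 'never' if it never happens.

Step 1: shift (. Stack=[(] ptr=1 lookahead=( remaining=[( num - num / id - id ) ) $]
Step 2: shift (. Stack=[( (] ptr=2 lookahead=num remaining=[num - num / id - id ) ) $]
Step 3: shift num. Stack=[( ( num] ptr=3 lookahead=- remaining=[- num / id - id ) ) $]
Step 4: reduce F->num. Stack=[( ( F] ptr=3 lookahead=- remaining=[- num / id - id ) ) $]
Step 5: reduce T->F. Stack=[( ( T] ptr=3 lookahead=- remaining=[- num / id - id ) ) $]
Step 6: reduce E->T. Stack=[( ( E] ptr=3 lookahead=- remaining=[- num / id - id ) ) $]

Answer: 6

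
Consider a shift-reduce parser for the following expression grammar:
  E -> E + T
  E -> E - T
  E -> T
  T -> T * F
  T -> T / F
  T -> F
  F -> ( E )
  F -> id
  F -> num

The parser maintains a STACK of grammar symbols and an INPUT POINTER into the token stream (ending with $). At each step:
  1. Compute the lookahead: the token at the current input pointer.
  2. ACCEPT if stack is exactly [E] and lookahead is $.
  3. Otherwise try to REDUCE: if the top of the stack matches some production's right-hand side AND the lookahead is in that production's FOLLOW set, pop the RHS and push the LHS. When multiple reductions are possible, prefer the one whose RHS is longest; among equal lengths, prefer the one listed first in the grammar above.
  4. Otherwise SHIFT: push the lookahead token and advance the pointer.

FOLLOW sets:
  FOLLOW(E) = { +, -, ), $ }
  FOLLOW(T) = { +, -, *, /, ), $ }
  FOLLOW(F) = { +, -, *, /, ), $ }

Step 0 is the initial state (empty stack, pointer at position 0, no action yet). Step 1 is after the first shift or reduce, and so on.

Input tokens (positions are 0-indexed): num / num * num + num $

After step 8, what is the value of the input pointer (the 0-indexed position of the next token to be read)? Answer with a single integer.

Step 1: shift num. Stack=[num] ptr=1 lookahead=/ remaining=[/ num * num + num $]
Step 2: reduce F->num. Stack=[F] ptr=1 lookahead=/ remaining=[/ num * num + num $]
Step 3: reduce T->F. Stack=[T] ptr=1 lookahead=/ remaining=[/ num * num + num $]
Step 4: shift /. Stack=[T /] ptr=2 lookahead=num remaining=[num * num + num $]
Step 5: shift num. Stack=[T / num] ptr=3 lookahead=* remaining=[* num + num $]
Step 6: reduce F->num. Stack=[T / F] ptr=3 lookahead=* remaining=[* num + num $]
Step 7: reduce T->T / F. Stack=[T] ptr=3 lookahead=* remaining=[* num + num $]
Step 8: shift *. Stack=[T *] ptr=4 lookahead=num remaining=[num + num $]

Answer: 4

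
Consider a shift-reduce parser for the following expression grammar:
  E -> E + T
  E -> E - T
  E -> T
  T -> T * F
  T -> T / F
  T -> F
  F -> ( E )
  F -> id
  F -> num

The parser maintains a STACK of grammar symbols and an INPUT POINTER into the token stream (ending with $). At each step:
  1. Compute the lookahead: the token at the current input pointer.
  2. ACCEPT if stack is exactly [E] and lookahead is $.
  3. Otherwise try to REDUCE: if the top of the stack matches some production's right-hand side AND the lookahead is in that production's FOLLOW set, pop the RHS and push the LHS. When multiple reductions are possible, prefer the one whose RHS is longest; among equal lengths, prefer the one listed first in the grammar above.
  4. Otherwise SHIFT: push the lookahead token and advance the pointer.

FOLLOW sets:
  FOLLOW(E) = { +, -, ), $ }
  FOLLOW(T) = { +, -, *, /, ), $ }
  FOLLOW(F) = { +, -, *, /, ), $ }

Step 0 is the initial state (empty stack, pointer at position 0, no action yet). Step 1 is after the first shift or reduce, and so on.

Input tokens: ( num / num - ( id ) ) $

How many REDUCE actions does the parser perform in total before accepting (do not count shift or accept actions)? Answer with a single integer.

Step 1: shift (. Stack=[(] ptr=1 lookahead=num remaining=[num / num - ( id ) ) $]
Step 2: shift num. Stack=[( num] ptr=2 lookahead=/ remaining=[/ num - ( id ) ) $]
Step 3: reduce F->num. Stack=[( F] ptr=2 lookahead=/ remaining=[/ num - ( id ) ) $]
Step 4: reduce T->F. Stack=[( T] ptr=2 lookahead=/ remaining=[/ num - ( id ) ) $]
Step 5: shift /. Stack=[( T /] ptr=3 lookahead=num remaining=[num - ( id ) ) $]
Step 6: shift num. Stack=[( T / num] ptr=4 lookahead=- remaining=[- ( id ) ) $]
Step 7: reduce F->num. Stack=[( T / F] ptr=4 lookahead=- remaining=[- ( id ) ) $]
Step 8: reduce T->T / F. Stack=[( T] ptr=4 lookahead=- remaining=[- ( id ) ) $]
Step 9: reduce E->T. Stack=[( E] ptr=4 lookahead=- remaining=[- ( id ) ) $]
Step 10: shift -. Stack=[( E -] ptr=5 lookahead=( remaining=[( id ) ) $]
Step 11: shift (. Stack=[( E - (] ptr=6 lookahead=id remaining=[id ) ) $]
Step 12: shift id. Stack=[( E - ( id] ptr=7 lookahead=) remaining=[) ) $]
Step 13: reduce F->id. Stack=[( E - ( F] ptr=7 lookahead=) remaining=[) ) $]
Step 14: reduce T->F. Stack=[( E - ( T] ptr=7 lookahead=) remaining=[) ) $]
Step 15: reduce E->T. Stack=[( E - ( E] ptr=7 lookahead=) remaining=[) ) $]
Step 16: shift ). Stack=[( E - ( E )] ptr=8 lookahead=) remaining=[) $]
Step 17: reduce F->( E ). Stack=[( E - F] ptr=8 lookahead=) remaining=[) $]
Step 18: reduce T->F. Stack=[( E - T] ptr=8 lookahead=) remaining=[) $]
Step 19: reduce E->E - T. Stack=[( E] ptr=8 lookahead=) remaining=[) $]
Step 20: shift ). Stack=[( E )] ptr=9 lookahead=$ remaining=[$]
Step 21: reduce F->( E ). Stack=[F] ptr=9 lookahead=$ remaining=[$]
Step 22: reduce T->F. Stack=[T] ptr=9 lookahead=$ remaining=[$]
Step 23: reduce E->T. Stack=[E] ptr=9 lookahead=$ remaining=[$]
Step 24: accept. Stack=[E] ptr=9 lookahead=$ remaining=[$]

Answer: 14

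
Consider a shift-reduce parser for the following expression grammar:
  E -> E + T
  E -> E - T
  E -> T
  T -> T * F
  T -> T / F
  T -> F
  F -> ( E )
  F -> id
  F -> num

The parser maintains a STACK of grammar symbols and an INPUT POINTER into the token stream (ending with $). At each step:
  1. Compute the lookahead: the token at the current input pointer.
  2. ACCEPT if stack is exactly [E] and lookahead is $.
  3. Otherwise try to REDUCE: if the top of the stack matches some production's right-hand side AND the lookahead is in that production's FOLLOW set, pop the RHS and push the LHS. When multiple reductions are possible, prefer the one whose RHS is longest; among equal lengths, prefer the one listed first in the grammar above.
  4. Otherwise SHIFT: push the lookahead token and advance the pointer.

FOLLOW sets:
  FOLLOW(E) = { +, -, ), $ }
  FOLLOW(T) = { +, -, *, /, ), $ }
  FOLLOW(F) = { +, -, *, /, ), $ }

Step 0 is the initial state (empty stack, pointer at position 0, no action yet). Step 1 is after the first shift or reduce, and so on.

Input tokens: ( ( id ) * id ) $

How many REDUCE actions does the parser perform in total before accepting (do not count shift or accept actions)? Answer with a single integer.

Answer: 11

Derivation:
Step 1: shift (. Stack=[(] ptr=1 lookahead=( remaining=[( id ) * id ) $]
Step 2: shift (. Stack=[( (] ptr=2 lookahead=id remaining=[id ) * id ) $]
Step 3: shift id. Stack=[( ( id] ptr=3 lookahead=) remaining=[) * id ) $]
Step 4: reduce F->id. Stack=[( ( F] ptr=3 lookahead=) remaining=[) * id ) $]
Step 5: reduce T->F. Stack=[( ( T] ptr=3 lookahead=) remaining=[) * id ) $]
Step 6: reduce E->T. Stack=[( ( E] ptr=3 lookahead=) remaining=[) * id ) $]
Step 7: shift ). Stack=[( ( E )] ptr=4 lookahead=* remaining=[* id ) $]
Step 8: reduce F->( E ). Stack=[( F] ptr=4 lookahead=* remaining=[* id ) $]
Step 9: reduce T->F. Stack=[( T] ptr=4 lookahead=* remaining=[* id ) $]
Step 10: shift *. Stack=[( T *] ptr=5 lookahead=id remaining=[id ) $]
Step 11: shift id. Stack=[( T * id] ptr=6 lookahead=) remaining=[) $]
Step 12: reduce F->id. Stack=[( T * F] ptr=6 lookahead=) remaining=[) $]
Step 13: reduce T->T * F. Stack=[( T] ptr=6 lookahead=) remaining=[) $]
Step 14: reduce E->T. Stack=[( E] ptr=6 lookahead=) remaining=[) $]
Step 15: shift ). Stack=[( E )] ptr=7 lookahead=$ remaining=[$]
Step 16: reduce F->( E ). Stack=[F] ptr=7 lookahead=$ remaining=[$]
Step 17: reduce T->F. Stack=[T] ptr=7 lookahead=$ remaining=[$]
Step 18: reduce E->T. Stack=[E] ptr=7 lookahead=$ remaining=[$]
Step 19: accept. Stack=[E] ptr=7 lookahead=$ remaining=[$]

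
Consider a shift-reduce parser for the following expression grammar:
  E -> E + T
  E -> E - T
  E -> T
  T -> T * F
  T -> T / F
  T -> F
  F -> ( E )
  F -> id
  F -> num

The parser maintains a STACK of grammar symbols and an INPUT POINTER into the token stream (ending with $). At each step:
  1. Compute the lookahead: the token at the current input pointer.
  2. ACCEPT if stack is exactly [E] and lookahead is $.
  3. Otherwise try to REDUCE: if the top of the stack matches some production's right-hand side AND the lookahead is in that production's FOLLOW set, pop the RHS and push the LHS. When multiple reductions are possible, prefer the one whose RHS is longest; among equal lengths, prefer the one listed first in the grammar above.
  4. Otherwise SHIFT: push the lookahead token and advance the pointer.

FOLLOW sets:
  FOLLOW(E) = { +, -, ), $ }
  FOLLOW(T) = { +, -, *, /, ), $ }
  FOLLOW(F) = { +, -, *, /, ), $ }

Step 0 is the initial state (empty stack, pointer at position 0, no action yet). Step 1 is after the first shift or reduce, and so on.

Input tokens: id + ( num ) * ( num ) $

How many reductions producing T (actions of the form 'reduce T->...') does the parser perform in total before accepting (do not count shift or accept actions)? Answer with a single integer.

Answer: 5

Derivation:
Step 1: shift id. Stack=[id] ptr=1 lookahead=+ remaining=[+ ( num ) * ( num ) $]
Step 2: reduce F->id. Stack=[F] ptr=1 lookahead=+ remaining=[+ ( num ) * ( num ) $]
Step 3: reduce T->F. Stack=[T] ptr=1 lookahead=+ remaining=[+ ( num ) * ( num ) $]
Step 4: reduce E->T. Stack=[E] ptr=1 lookahead=+ remaining=[+ ( num ) * ( num ) $]
Step 5: shift +. Stack=[E +] ptr=2 lookahead=( remaining=[( num ) * ( num ) $]
Step 6: shift (. Stack=[E + (] ptr=3 lookahead=num remaining=[num ) * ( num ) $]
Step 7: shift num. Stack=[E + ( num] ptr=4 lookahead=) remaining=[) * ( num ) $]
Step 8: reduce F->num. Stack=[E + ( F] ptr=4 lookahead=) remaining=[) * ( num ) $]
Step 9: reduce T->F. Stack=[E + ( T] ptr=4 lookahead=) remaining=[) * ( num ) $]
Step 10: reduce E->T. Stack=[E + ( E] ptr=4 lookahead=) remaining=[) * ( num ) $]
Step 11: shift ). Stack=[E + ( E )] ptr=5 lookahead=* remaining=[* ( num ) $]
Step 12: reduce F->( E ). Stack=[E + F] ptr=5 lookahead=* remaining=[* ( num ) $]
Step 13: reduce T->F. Stack=[E + T] ptr=5 lookahead=* remaining=[* ( num ) $]
Step 14: shift *. Stack=[E + T *] ptr=6 lookahead=( remaining=[( num ) $]
Step 15: shift (. Stack=[E + T * (] ptr=7 lookahead=num remaining=[num ) $]
Step 16: shift num. Stack=[E + T * ( num] ptr=8 lookahead=) remaining=[) $]
Step 17: reduce F->num. Stack=[E + T * ( F] ptr=8 lookahead=) remaining=[) $]
Step 18: reduce T->F. Stack=[E + T * ( T] ptr=8 lookahead=) remaining=[) $]
Step 19: reduce E->T. Stack=[E + T * ( E] ptr=8 lookahead=) remaining=[) $]
Step 20: shift ). Stack=[E + T * ( E )] ptr=9 lookahead=$ remaining=[$]
Step 21: reduce F->( E ). Stack=[E + T * F] ptr=9 lookahead=$ remaining=[$]
Step 22: reduce T->T * F. Stack=[E + T] ptr=9 lookahead=$ remaining=[$]
Step 23: reduce E->E + T. Stack=[E] ptr=9 lookahead=$ remaining=[$]
Step 24: accept. Stack=[E] ptr=9 lookahead=$ remaining=[$]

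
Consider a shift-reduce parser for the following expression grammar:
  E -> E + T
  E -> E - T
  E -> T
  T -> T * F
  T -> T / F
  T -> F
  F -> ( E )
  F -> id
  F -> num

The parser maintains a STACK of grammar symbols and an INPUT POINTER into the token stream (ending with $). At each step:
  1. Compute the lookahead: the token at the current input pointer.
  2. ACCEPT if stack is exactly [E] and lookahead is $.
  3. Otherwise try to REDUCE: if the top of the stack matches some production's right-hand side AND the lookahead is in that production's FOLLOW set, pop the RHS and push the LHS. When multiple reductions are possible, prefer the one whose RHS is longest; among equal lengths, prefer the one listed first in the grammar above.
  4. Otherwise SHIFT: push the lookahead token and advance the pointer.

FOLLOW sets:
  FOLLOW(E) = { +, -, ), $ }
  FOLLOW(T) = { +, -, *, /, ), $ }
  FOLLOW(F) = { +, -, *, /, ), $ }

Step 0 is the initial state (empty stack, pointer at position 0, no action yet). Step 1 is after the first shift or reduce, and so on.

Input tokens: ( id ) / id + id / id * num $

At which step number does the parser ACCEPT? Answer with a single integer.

Answer: 27

Derivation:
Step 1: shift (. Stack=[(] ptr=1 lookahead=id remaining=[id ) / id + id / id * num $]
Step 2: shift id. Stack=[( id] ptr=2 lookahead=) remaining=[) / id + id / id * num $]
Step 3: reduce F->id. Stack=[( F] ptr=2 lookahead=) remaining=[) / id + id / id * num $]
Step 4: reduce T->F. Stack=[( T] ptr=2 lookahead=) remaining=[) / id + id / id * num $]
Step 5: reduce E->T. Stack=[( E] ptr=2 lookahead=) remaining=[) / id + id / id * num $]
Step 6: shift ). Stack=[( E )] ptr=3 lookahead=/ remaining=[/ id + id / id * num $]
Step 7: reduce F->( E ). Stack=[F] ptr=3 lookahead=/ remaining=[/ id + id / id * num $]
Step 8: reduce T->F. Stack=[T] ptr=3 lookahead=/ remaining=[/ id + id / id * num $]
Step 9: shift /. Stack=[T /] ptr=4 lookahead=id remaining=[id + id / id * num $]
Step 10: shift id. Stack=[T / id] ptr=5 lookahead=+ remaining=[+ id / id * num $]
Step 11: reduce F->id. Stack=[T / F] ptr=5 lookahead=+ remaining=[+ id / id * num $]
Step 12: reduce T->T / F. Stack=[T] ptr=5 lookahead=+ remaining=[+ id / id * num $]
Step 13: reduce E->T. Stack=[E] ptr=5 lookahead=+ remaining=[+ id / id * num $]
Step 14: shift +. Stack=[E +] ptr=6 lookahead=id remaining=[id / id * num $]
Step 15: shift id. Stack=[E + id] ptr=7 lookahead=/ remaining=[/ id * num $]
Step 16: reduce F->id. Stack=[E + F] ptr=7 lookahead=/ remaining=[/ id * num $]
Step 17: reduce T->F. Stack=[E + T] ptr=7 lookahead=/ remaining=[/ id * num $]
Step 18: shift /. Stack=[E + T /] ptr=8 lookahead=id remaining=[id * num $]
Step 19: shift id. Stack=[E + T / id] ptr=9 lookahead=* remaining=[* num $]
Step 20: reduce F->id. Stack=[E + T / F] ptr=9 lookahead=* remaining=[* num $]
Step 21: reduce T->T / F. Stack=[E + T] ptr=9 lookahead=* remaining=[* num $]
Step 22: shift *. Stack=[E + T *] ptr=10 lookahead=num remaining=[num $]
Step 23: shift num. Stack=[E + T * num] ptr=11 lookahead=$ remaining=[$]
Step 24: reduce F->num. Stack=[E + T * F] ptr=11 lookahead=$ remaining=[$]
Step 25: reduce T->T * F. Stack=[E + T] ptr=11 lookahead=$ remaining=[$]
Step 26: reduce E->E + T. Stack=[E] ptr=11 lookahead=$ remaining=[$]
Step 27: accept. Stack=[E] ptr=11 lookahead=$ remaining=[$]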